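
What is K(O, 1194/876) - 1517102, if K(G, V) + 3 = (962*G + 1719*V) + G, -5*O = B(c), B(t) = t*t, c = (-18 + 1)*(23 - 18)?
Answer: -424319359/146 ≈ -2.9063e+6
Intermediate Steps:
c = -85 (c = -17*5 = -85)
B(t) = t²
O = -1445 (O = -⅕*(-85)² = -⅕*7225 = -1445)
K(G, V) = -3 + 963*G + 1719*V (K(G, V) = -3 + ((962*G + 1719*V) + G) = -3 + (963*G + 1719*V) = -3 + 963*G + 1719*V)
K(O, 1194/876) - 1517102 = (-3 + 963*(-1445) + 1719*(1194/876)) - 1517102 = (-3 - 1391535 + 1719*(1194*(1/876))) - 1517102 = (-3 - 1391535 + 1719*(199/146)) - 1517102 = (-3 - 1391535 + 342081/146) - 1517102 = -202822467/146 - 1517102 = -424319359/146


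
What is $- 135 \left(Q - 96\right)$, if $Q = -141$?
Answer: $31995$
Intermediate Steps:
$- 135 \left(Q - 96\right) = - 135 \left(-141 - 96\right) = \left(-135\right) \left(-237\right) = 31995$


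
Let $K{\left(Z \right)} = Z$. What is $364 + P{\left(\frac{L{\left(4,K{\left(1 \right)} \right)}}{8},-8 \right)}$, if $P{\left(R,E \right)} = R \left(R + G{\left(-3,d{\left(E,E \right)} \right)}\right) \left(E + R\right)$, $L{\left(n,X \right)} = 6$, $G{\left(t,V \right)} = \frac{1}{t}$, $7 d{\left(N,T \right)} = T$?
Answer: $\frac{23151}{64} \approx 361.73$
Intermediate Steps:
$d{\left(N,T \right)} = \frac{T}{7}$
$P{\left(R,E \right)} = R \left(- \frac{1}{3} + R\right) \left(E + R\right)$ ($P{\left(R,E \right)} = R \left(R + \frac{1}{-3}\right) \left(E + R\right) = R \left(R - \frac{1}{3}\right) \left(E + R\right) = R \left(- \frac{1}{3} + R\right) \left(E + R\right)$)
$364 + P{\left(\frac{L{\left(4,K{\left(1 \right)} \right)}}{8},-8 \right)} = 364 + \frac{\frac{6}{8} \left(\left(-1\right) \left(-8\right) - \frac{6}{8} + 3 \left(\frac{6}{8}\right)^{2} + 3 \left(-8\right) \frac{6}{8}\right)}{3} = 364 + \frac{6 \cdot \frac{1}{8} \left(8 - 6 \cdot \frac{1}{8} + 3 \left(6 \cdot \frac{1}{8}\right)^{2} + 3 \left(-8\right) 6 \cdot \frac{1}{8}\right)}{3} = 364 + \frac{1}{3} \cdot \frac{3}{4} \left(8 - \frac{3}{4} + 3 \left(\frac{3}{4}\right)^{2} + 3 \left(-8\right) \frac{3}{4}\right) = 364 + \frac{1}{3} \cdot \frac{3}{4} \left(8 - \frac{3}{4} + 3 \cdot \frac{9}{16} - 18\right) = 364 + \frac{1}{3} \cdot \frac{3}{4} \left(8 - \frac{3}{4} + \frac{27}{16} - 18\right) = 364 + \frac{1}{3} \cdot \frac{3}{4} \left(- \frac{145}{16}\right) = 364 - \frac{145}{64} = \frac{23151}{64}$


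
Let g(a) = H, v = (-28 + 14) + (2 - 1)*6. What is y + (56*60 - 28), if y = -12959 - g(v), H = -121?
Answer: -9506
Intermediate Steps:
v = -8 (v = -14 + 1*6 = -14 + 6 = -8)
g(a) = -121
y = -12838 (y = -12959 - 1*(-121) = -12959 + 121 = -12838)
y + (56*60 - 28) = -12838 + (56*60 - 28) = -12838 + (3360 - 28) = -12838 + 3332 = -9506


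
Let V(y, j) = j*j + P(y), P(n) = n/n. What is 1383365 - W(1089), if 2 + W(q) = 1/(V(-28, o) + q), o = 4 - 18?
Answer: 1779009961/1286 ≈ 1.3834e+6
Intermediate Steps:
o = -14
P(n) = 1
V(y, j) = 1 + j² (V(y, j) = j*j + 1 = j² + 1 = 1 + j²)
W(q) = -2 + 1/(197 + q) (W(q) = -2 + 1/((1 + (-14)²) + q) = -2 + 1/((1 + 196) + q) = -2 + 1/(197 + q))
1383365 - W(1089) = 1383365 - (-393 - 2*1089)/(197 + 1089) = 1383365 - (-393 - 2178)/1286 = 1383365 - (-2571)/1286 = 1383365 - 1*(-2571/1286) = 1383365 + 2571/1286 = 1779009961/1286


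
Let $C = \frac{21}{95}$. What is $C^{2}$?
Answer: $\frac{441}{9025} \approx 0.048864$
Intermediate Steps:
$C = \frac{21}{95}$ ($C = 21 \cdot \frac{1}{95} = \frac{21}{95} \approx 0.22105$)
$C^{2} = \left(\frac{21}{95}\right)^{2} = \frac{441}{9025}$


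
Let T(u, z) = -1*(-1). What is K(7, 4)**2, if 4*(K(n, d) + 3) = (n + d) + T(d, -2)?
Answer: 0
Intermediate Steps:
T(u, z) = 1
K(n, d) = -11/4 + d/4 + n/4 (K(n, d) = -3 + ((n + d) + 1)/4 = -3 + ((d + n) + 1)/4 = -3 + (1 + d + n)/4 = -3 + (1/4 + d/4 + n/4) = -11/4 + d/4 + n/4)
K(7, 4)**2 = (-11/4 + (1/4)*4 + (1/4)*7)**2 = (-11/4 + 1 + 7/4)**2 = 0**2 = 0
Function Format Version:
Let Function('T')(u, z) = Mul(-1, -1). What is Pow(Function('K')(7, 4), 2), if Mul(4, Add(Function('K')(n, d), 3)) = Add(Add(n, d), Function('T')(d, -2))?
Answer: 0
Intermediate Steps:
Function('T')(u, z) = 1
Function('K')(n, d) = Add(Rational(-11, 4), Mul(Rational(1, 4), d), Mul(Rational(1, 4), n)) (Function('K')(n, d) = Add(-3, Mul(Rational(1, 4), Add(Add(n, d), 1))) = Add(-3, Mul(Rational(1, 4), Add(Add(d, n), 1))) = Add(-3, Mul(Rational(1, 4), Add(1, d, n))) = Add(-3, Add(Rational(1, 4), Mul(Rational(1, 4), d), Mul(Rational(1, 4), n))) = Add(Rational(-11, 4), Mul(Rational(1, 4), d), Mul(Rational(1, 4), n)))
Pow(Function('K')(7, 4), 2) = Pow(Add(Rational(-11, 4), Mul(Rational(1, 4), 4), Mul(Rational(1, 4), 7)), 2) = Pow(Add(Rational(-11, 4), 1, Rational(7, 4)), 2) = Pow(0, 2) = 0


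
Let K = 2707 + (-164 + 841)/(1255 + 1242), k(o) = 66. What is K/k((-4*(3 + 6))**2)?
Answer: 1126676/27467 ≈ 41.019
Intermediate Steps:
K = 6760056/2497 (K = 2707 + 677/2497 = 6760056/2497 ≈ 2707.3)
K/k((-4*(3 + 6))**2) = (6760056/2497)/66 = (6760056/2497)*(1/66) = 1126676/27467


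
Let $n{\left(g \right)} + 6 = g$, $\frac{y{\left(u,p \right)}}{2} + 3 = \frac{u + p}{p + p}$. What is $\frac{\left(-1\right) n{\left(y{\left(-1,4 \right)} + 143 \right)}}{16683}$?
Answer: $- \frac{527}{66732} \approx -0.0078973$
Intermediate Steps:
$y{\left(u,p \right)} = -6 + \frac{p + u}{p}$ ($y{\left(u,p \right)} = -6 + 2 \frac{u + p}{p + p} = -6 + 2 \frac{p + u}{2 p} = -6 + \frac{p + u}{p}$)
$n{\left(g \right)} = -6 + g$
$\frac{\left(-1\right) n{\left(y{\left(-1,4 \right)} + 143 \right)}}{16683} = \frac{\left(-1\right) \left(-6 + \left(\left(-5 - \frac{1}{4}\right) + 143\right)\right)}{16683} = - (-6 + \left(\left(-5 - \frac{1}{4}\right) + 143\right)) \frac{1}{16683} = - (-6 + \left(- \frac{21}{4} + 143\right)) \frac{1}{16683} = - (-6 + \frac{551}{4}) \frac{1}{16683} = \left(-1\right) \frac{527}{4} \cdot \frac{1}{16683} = \left(- \frac{527}{4}\right) \frac{1}{16683} = - \frac{527}{66732}$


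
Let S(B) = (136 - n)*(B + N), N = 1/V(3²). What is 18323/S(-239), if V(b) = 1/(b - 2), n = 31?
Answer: -18323/24360 ≈ -0.75218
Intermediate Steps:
V(b) = 1/(-2 + b)
N = 7 (N = 1/(1/(-2 + 3²)) = 1/(1/(-2 + 9)) = 1/(1/7) = 1/(⅐) = 7)
S(B) = 735 + 105*B (S(B) = (136 - 1*31)*(B + 7) = (136 - 31)*(7 + B) = 105*(7 + B) = 735 + 105*B)
18323/S(-239) = 18323/(735 + 105*(-239)) = 18323/(735 - 25095) = 18323/(-24360) = 18323*(-1/24360) = -18323/24360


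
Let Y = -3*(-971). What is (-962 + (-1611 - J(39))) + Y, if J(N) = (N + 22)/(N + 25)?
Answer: 21699/64 ≈ 339.05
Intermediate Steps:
Y = 2913
J(N) = (22 + N)/(25 + N)
(-962 + (-1611 - J(39))) + Y = (-962 + (-1611 - (22 + 39)/(25 + 39))) + 2913 = (-962 + (-1611 - 61/64)) + 2913 = (-962 - 103165/64) + 2913 = -164733/64 + 2913 = 21699/64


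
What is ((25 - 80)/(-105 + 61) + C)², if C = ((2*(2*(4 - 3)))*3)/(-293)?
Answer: 2007889/1373584 ≈ 1.4618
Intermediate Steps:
C = -12/293 (C = ((2*(2*1))*3)*(-1/293) = ((2*2)*3)*(-1/293) = (4*3)*(-1/293) = 12*(-1/293) = -12/293 ≈ -0.040956)
((25 - 80)/(-105 + 61) + C)² = ((25 - 80)/(-105 + 61) - 12/293)² = (-55/(-44) - 12/293)² = (-55*(-1/44) - 12/293)² = (5/4 - 12/293)² = (1417/1172)² = 2007889/1373584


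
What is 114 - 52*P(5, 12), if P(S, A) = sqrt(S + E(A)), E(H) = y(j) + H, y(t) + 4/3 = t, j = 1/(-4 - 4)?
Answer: 114 - 13*sqrt(2238)/3 ≈ -90.999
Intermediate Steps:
j = -1/8 (j = 1/(-8) = -1/8 ≈ -0.12500)
y(t) = -4/3 + t
E(H) = -35/24 + H (E(H) = (-4/3 - 1/8) + H = -35/24 + H)
P(S, A) = sqrt(-35/24 + A + S) (P(S, A) = sqrt(S + (-35/24 + A)) = sqrt(-35/24 + A + S))
114 - 52*P(5, 12) = 114 - 13*sqrt(-210 + 144*12 + 144*5)/3 = 114 - 13*sqrt(-210 + 1728 + 720)/3 = 114 - 13*sqrt(2238)/3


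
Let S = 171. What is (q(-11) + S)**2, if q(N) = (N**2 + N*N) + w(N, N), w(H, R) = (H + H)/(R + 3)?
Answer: 2765569/16 ≈ 1.7285e+5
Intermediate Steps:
w(H, R) = 2*H/(3 + R) (w(H, R) = (2*H)/(3 + R) = 2*H/(3 + R))
q(N) = 2*N**2 + 2*N/(3 + N) (q(N) = (N**2 + N*N) + 2*N/(3 + N) = (N**2 + N**2) + 2*N/(3 + N) = 2*N**2 + 2*N/(3 + N))
(q(-11) + S)**2 = (2*(-11)*(1 - 11*(3 - 11))/(3 - 11) + 171)**2 = (2*(-11)*(1 - 11*(-8))/(-8) + 171)**2 = (2*(-11)*(-1/8)*(1 + 88) + 171)**2 = (2*(-11)*(-1/8)*89 + 171)**2 = (979/4 + 171)**2 = (1663/4)**2 = 2765569/16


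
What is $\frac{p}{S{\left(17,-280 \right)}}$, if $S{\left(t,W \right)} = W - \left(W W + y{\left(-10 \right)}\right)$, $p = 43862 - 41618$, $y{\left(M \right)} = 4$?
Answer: $- \frac{187}{6557} \approx -0.028519$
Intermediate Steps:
$p = 2244$ ($p = 43862 - 41618 = 2244$)
$S{\left(t,W \right)} = -4 + W - W^{2}$ ($S{\left(t,W \right)} = W - \left(W W + 4\right) = W - \left(W^{2} + 4\right) = W - \left(4 + W^{2}\right) = -4 + W - W^{2}$)
$\frac{p}{S{\left(17,-280 \right)}} = \frac{2244}{-4 - 280 - \left(-280\right)^{2}} = \frac{2244}{-4 - 280 - 78400} = \frac{2244}{-78684} = 2244 \left(- \frac{1}{78684}\right) = - \frac{187}{6557}$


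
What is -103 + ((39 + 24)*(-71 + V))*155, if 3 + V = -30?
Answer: -1015663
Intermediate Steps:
V = -33 (V = -3 - 30 = -33)
-103 + ((39 + 24)*(-71 + V))*155 = -103 + ((39 + 24)*(-71 - 33))*155 = -103 + (63*(-104))*155 = -103 - 6552*155 = -103 - 1015560 = -1015663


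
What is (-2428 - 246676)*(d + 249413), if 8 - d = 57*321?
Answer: -57573912896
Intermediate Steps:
d = -18289 (d = 8 - 57*321 = 8 - 1*18297 = 8 - 18297 = -18289)
(-2428 - 246676)*(d + 249413) = (-2428 - 246676)*(-18289 + 249413) = -249104*231124 = -57573912896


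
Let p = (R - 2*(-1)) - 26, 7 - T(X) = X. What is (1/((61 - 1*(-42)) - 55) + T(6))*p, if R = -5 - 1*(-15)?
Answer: -343/24 ≈ -14.292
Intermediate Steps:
T(X) = 7 - X
R = 10 (R = -5 + 15 = 10)
p = -14 (p = (10 - 2*(-1)) - 26 = (10 + 2) - 26 = 12 - 26 = -14)
(1/((61 - 1*(-42)) - 55) + T(6))*p = (1/((61 - 1*(-42)) - 55) + (7 - 1*6))*(-14) = (1/((61 + 42) - 55) + (7 - 6))*(-14) = (1/(103 - 55) + 1)*(-14) = (1/48 + 1)*(-14) = (49/48)*(-14) = -343/24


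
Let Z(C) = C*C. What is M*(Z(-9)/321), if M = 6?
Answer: 162/107 ≈ 1.5140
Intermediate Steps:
Z(C) = C**2
M*(Z(-9)/321) = 6*((-9)**2/321) = 6*(81*(1/321)) = 6*(27/107) = 162/107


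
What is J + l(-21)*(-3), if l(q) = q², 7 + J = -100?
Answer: -1430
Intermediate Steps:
J = -107 (J = -7 - 100 = -107)
J + l(-21)*(-3) = -107 + (-21)²*(-3) = -107 + 441*(-3) = -107 - 1323 = -1430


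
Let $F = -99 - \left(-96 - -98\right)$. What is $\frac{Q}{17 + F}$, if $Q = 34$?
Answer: $- \frac{17}{42} \approx -0.40476$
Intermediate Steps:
$F = -101$ ($F = -99 - \left(-96 + 98\right) = -99 - 2 = -101$)
$\frac{Q}{17 + F} = \frac{34}{17 - 101} = \frac{34}{-84} = 34 \left(- \frac{1}{84}\right) = - \frac{17}{42}$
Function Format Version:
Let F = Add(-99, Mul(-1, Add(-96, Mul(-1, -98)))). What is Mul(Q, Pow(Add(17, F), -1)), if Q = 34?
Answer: Rational(-17, 42) ≈ -0.40476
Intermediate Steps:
F = -101 (F = Add(-99, Mul(-1, Add(-96, 98))) = Add(-99, Mul(-1, 2)) = Add(-99, -2) = -101)
Mul(Q, Pow(Add(17, F), -1)) = Mul(34, Pow(Add(17, -101), -1)) = Mul(34, Pow(-84, -1)) = Mul(34, Rational(-1, 84)) = Rational(-17, 42)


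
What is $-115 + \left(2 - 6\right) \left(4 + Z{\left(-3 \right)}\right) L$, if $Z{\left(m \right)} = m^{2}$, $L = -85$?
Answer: $4305$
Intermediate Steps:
$-115 + \left(2 - 6\right) \left(4 + Z{\left(-3 \right)}\right) L = -115 + \left(2 - 6\right) \left(4 + \left(-3\right)^{2}\right) \left(-85\right) = -115 + \left(2 - 6\right) \left(4 + 9\right) \left(-85\right) = -115 + \left(-4\right) 13 \left(-85\right) = -115 - -4420 = -115 + 4420 = 4305$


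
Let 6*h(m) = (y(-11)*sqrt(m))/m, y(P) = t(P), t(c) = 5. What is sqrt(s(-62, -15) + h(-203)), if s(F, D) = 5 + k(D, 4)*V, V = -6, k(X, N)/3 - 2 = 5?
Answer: sqrt(-179506404 - 6090*I*sqrt(203))/1218 ≈ 0.0026586 - 11.0*I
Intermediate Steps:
k(X, N) = 21 (k(X, N) = 6 + 3*5 = 6 + 15 = 21)
y(P) = 5
s(F, D) = -121 (s(F, D) = 5 + 21*(-6) = 5 - 126 = -121)
h(m) = 5/(6*sqrt(m)) (h(m) = ((5*sqrt(m))/m)/6 = (5/sqrt(m))/6 = 5/(6*sqrt(m)))
sqrt(s(-62, -15) + h(-203)) = sqrt(-121 + 5/(6*sqrt(-203))) = sqrt(-121 + 5*(-I*sqrt(203)/203)/6) = sqrt(-121 - 5*I*sqrt(203)/1218)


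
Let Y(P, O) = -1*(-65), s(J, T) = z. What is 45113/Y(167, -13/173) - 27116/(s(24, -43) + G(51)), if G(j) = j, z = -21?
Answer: -8183/39 ≈ -209.82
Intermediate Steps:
s(J, T) = -21
Y(P, O) = 65
45113/Y(167, -13/173) - 27116/(s(24, -43) + G(51)) = 45113/65 - 27116/(-21 + 51) = 45113*(1/65) - 27116/30 = 45113/65 - 27116*1/30 = 45113/65 - 13558/15 = -8183/39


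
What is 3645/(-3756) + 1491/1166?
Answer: 225021/729916 ≈ 0.30828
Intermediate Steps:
3645/(-3756) + 1491/1166 = 3645*(-1/3756) + 1491*(1/1166) = -1215/1252 + 1491/1166 = 225021/729916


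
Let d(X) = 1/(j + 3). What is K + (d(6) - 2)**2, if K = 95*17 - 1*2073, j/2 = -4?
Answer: -11329/25 ≈ -453.16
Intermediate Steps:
j = -8 (j = 2*(-4) = -8)
d(X) = -1/5 (d(X) = 1/(-8 + 3) = 1/(-5) = -1/5)
K = -458 (K = 1615 - 2073 = -458)
K + (d(6) - 2)**2 = -458 + (-1/5 - 2)**2 = -458 + (-11/5)**2 = -458 + 121/25 = -11329/25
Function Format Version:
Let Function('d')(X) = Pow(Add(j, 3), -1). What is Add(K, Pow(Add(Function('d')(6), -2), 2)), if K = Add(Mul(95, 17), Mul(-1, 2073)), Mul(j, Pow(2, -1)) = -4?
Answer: Rational(-11329, 25) ≈ -453.16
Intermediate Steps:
j = -8 (j = Mul(2, -4) = -8)
Function('d')(X) = Rational(-1, 5) (Function('d')(X) = Pow(Add(-8, 3), -1) = Pow(-5, -1) = Rational(-1, 5))
K = -458 (K = Add(1615, -2073) = -458)
Add(K, Pow(Add(Function('d')(6), -2), 2)) = Add(-458, Pow(Add(Rational(-1, 5), -2), 2)) = Add(-458, Pow(Rational(-11, 5), 2)) = Add(-458, Rational(121, 25)) = Rational(-11329, 25)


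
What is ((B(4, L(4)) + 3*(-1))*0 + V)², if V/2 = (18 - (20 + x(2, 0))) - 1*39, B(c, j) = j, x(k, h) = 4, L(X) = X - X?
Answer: 8100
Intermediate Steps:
L(X) = 0
V = -90 (V = 2*((18 - (20 + 4)) - 1*39) = 2*((18 - 1*24) - 39) = 2*((18 - 24) - 39) = 2*(-6 - 39) = 2*(-45) = -90)
((B(4, L(4)) + 3*(-1))*0 + V)² = ((0 + 3*(-1))*0 - 90)² = ((0 - 3)*0 - 90)² = (-3*0 - 90)² = (0 - 90)² = (-90)² = 8100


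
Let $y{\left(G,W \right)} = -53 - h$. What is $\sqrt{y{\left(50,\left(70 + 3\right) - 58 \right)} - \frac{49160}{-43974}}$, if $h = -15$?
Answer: $\frac{i \sqrt{1981092218}}{7329} \approx 6.0731 i$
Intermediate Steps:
$y{\left(G,W \right)} = -38$ ($y{\left(G,W \right)} = -53 - -15 = -53 + 15 = -38$)
$\sqrt{y{\left(50,\left(70 + 3\right) - 58 \right)} - \frac{49160}{-43974}} = \sqrt{-38 - \frac{49160}{-43974}} = \sqrt{-38 - - \frac{24580}{21987}} = \sqrt{-38 + \frac{24580}{21987}} = \sqrt{- \frac{810926}{21987}} = \frac{i \sqrt{1981092218}}{7329}$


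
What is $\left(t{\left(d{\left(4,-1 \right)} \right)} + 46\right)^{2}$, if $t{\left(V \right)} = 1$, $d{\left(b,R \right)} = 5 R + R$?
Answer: $2209$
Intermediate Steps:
$d{\left(b,R \right)} = 6 R$
$\left(t{\left(d{\left(4,-1 \right)} \right)} + 46\right)^{2} = \left(1 + 46\right)^{2} = 47^{2} = 2209$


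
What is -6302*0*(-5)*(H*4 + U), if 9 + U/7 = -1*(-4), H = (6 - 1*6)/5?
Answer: 0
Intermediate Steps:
H = 0 (H = (6 - 6)*(⅕) = 0*(⅕) = 0)
U = -35 (U = -63 + 7*(-1*(-4)) = -63 + 7*4 = -63 + 28 = -35)
-6302*0*(-5)*(H*4 + U) = -6302*0*(-5)*(0*4 - 35) = -0*(0 - 35) = -0*(-35) = -6302*0 = 0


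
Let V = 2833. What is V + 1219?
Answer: 4052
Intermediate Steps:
V + 1219 = 2833 + 1219 = 4052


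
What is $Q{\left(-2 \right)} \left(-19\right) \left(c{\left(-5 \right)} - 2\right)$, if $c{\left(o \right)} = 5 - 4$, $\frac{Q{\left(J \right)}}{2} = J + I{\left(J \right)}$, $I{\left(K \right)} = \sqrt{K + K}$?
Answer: $-76 + 76 i \approx -76.0 + 76.0 i$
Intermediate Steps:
$I{\left(K \right)} = \sqrt{2} \sqrt{K}$ ($I{\left(K \right)} = \sqrt{2 K} = \sqrt{2} \sqrt{K}$)
$Q{\left(J \right)} = 2 J + 2 \sqrt{2} \sqrt{J}$ ($Q{\left(J \right)} = 2 \left(J + \sqrt{2} \sqrt{J}\right) = 2 J + 2 \sqrt{2} \sqrt{J}$)
$c{\left(o \right)} = 1$ ($c{\left(o \right)} = 5 - 4 = 1$)
$Q{\left(-2 \right)} \left(-19\right) \left(c{\left(-5 \right)} - 2\right) = \left(2 \left(-2\right) + 2 \sqrt{2} \sqrt{-2}\right) \left(-19\right) \left(1 - 2\right) = \left(-4 + 2 \sqrt{2} i \sqrt{2}\right) \left(-19\right) \left(-1\right) = \left(-4 + 4 i\right) \left(-19\right) \left(-1\right) = \left(76 - 76 i\right) \left(-1\right) = -76 + 76 i$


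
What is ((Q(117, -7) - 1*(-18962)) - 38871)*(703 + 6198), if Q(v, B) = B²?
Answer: -137053860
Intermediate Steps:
((Q(117, -7) - 1*(-18962)) - 38871)*(703 + 6198) = (((-7)² - 1*(-18962)) - 38871)*(703 + 6198) = ((49 + 18962) - 38871)*6901 = (19011 - 38871)*6901 = -19860*6901 = -137053860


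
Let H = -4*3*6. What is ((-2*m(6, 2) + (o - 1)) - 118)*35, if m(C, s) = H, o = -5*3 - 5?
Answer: 175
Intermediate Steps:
H = -72 (H = -12*6 = -72)
o = -20 (o = -15 - 5 = -20)
m(C, s) = -72
((-2*m(6, 2) + (o - 1)) - 118)*35 = ((-2*(-72) + (-20 - 1)) - 118)*35 = ((144 - 21) - 118)*35 = (123 - 118)*35 = 5*35 = 175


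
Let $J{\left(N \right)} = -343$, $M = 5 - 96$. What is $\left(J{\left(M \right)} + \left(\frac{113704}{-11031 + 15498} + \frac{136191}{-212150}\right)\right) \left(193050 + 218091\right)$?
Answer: $- \frac{41324914020594109}{315891350} \approx -1.3082 \cdot 10^{8}$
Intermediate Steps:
$M = -91$ ($M = 5 - 96 = -91$)
$\left(J{\left(M \right)} + \left(\frac{113704}{-11031 + 15498} + \frac{136191}{-212150}\right)\right) \left(193050 + 218091\right) = \left(-343 + \left(\frac{113704}{-11031 + 15498} + \frac{136191}{-212150}\right)\right) \left(193050 + 218091\right) = \left(-343 + \left(\frac{113704}{4467} + 136191 \left(- \frac{1}{212150}\right)\right)\right) 411141 = \left(-343 + \left(113704 \cdot \frac{1}{4467} - \frac{136191}{212150}\right)\right) 411141 = \left(-343 + \left(\frac{113704}{4467} - \frac{136191}{212150}\right)\right) 411141 = \left(-343 + \frac{23513938403}{947674050}\right) 411141 = \left(- \frac{301538260747}{947674050}\right) 411141 = - \frac{41324914020594109}{315891350}$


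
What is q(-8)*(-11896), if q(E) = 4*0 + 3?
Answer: -35688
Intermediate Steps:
q(E) = 3 (q(E) = 0 + 3 = 3)
q(-8)*(-11896) = 3*(-11896) = -35688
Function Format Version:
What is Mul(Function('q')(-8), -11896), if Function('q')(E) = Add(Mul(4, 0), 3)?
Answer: -35688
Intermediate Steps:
Function('q')(E) = 3 (Function('q')(E) = Add(0, 3) = 3)
Mul(Function('q')(-8), -11896) = Mul(3, -11896) = -35688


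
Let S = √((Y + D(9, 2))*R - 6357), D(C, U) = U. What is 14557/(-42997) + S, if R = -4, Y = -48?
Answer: -14557/42997 + I*√6173 ≈ -0.33856 + 78.568*I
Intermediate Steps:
S = I*√6173 (S = √((-48 + 2)*(-4) - 6357) = √(-46*(-4) - 6357) = √(184 - 6357) = √(-6173) = I*√6173 ≈ 78.568*I)
14557/(-42997) + S = 14557/(-42997) + I*√6173 = 14557*(-1/42997) + I*√6173 = -14557/42997 + I*√6173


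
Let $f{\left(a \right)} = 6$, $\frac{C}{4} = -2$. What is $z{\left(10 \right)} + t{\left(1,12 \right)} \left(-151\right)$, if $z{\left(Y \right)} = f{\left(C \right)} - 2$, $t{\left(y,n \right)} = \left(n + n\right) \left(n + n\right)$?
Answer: $-86972$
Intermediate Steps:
$C = -8$ ($C = 4 \left(-2\right) = -8$)
$t{\left(y,n \right)} = 4 n^{2}$ ($t{\left(y,n \right)} = 2 n 2 n = 4 n^{2}$)
$z{\left(Y \right)} = 4$ ($z{\left(Y \right)} = 6 - 2 = 4$)
$z{\left(10 \right)} + t{\left(1,12 \right)} \left(-151\right) = 4 + 4 \cdot 12^{2} \left(-151\right) = 4 + 4 \cdot 144 \left(-151\right) = 4 + 576 \left(-151\right) = 4 - 86976 = -86972$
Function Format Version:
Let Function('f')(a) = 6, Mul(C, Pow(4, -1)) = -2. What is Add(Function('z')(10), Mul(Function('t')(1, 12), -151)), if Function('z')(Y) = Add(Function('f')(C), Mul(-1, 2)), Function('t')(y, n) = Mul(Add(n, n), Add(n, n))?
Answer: -86972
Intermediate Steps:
C = -8 (C = Mul(4, -2) = -8)
Function('t')(y, n) = Mul(4, Pow(n, 2)) (Function('t')(y, n) = Mul(Mul(2, n), Mul(2, n)) = Mul(4, Pow(n, 2)))
Function('z')(Y) = 4 (Function('z')(Y) = Add(6, Mul(-1, 2)) = Add(6, -2) = 4)
Add(Function('z')(10), Mul(Function('t')(1, 12), -151)) = Add(4, Mul(Mul(4, Pow(12, 2)), -151)) = Add(4, Mul(Mul(4, 144), -151)) = Add(4, Mul(576, -151)) = Add(4, -86976) = -86972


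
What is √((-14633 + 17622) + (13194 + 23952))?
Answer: √40135 ≈ 200.34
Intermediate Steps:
√((-14633 + 17622) + (13194 + 23952)) = √(2989 + 37146) = √40135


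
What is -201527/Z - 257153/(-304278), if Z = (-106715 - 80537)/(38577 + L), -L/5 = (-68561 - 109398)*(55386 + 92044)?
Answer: 309390090259758626293/2191410156 ≈ 1.4118e+11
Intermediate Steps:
L = 131182476850 (L = -5*(-68561 - 109398)*(55386 + 92044) = -(-889795)*147430 = -5*(-26236495370) = 131182476850)
Z = -187252/131182515427 (Z = (-106715 - 80537)/(38577 + 131182476850) = -187252/131182515427 ≈ -1.4274e-6)
-201527/Z - 257153/(-304278) = -201527/(-187252/131182515427) - 257153/(-304278) = -201527*(-131182515427/187252) - 257153*(-1/304278) = 26436818786457029/187252 + 19781/23406 = 309390090259758626293/2191410156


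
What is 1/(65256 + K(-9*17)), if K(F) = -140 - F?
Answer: 1/65269 ≈ 1.5321e-5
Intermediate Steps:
1/(65256 + K(-9*17)) = 1/(65256 + (-140 - (-9)*17)) = 1/(65256 + (-140 - 1*(-153))) = 1/(65256 + (-140 + 153)) = 1/(65256 + 13) = 1/65269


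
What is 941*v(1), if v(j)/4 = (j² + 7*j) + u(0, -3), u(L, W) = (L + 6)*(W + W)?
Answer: -105392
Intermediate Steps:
u(L, W) = 2*W*(6 + L) (u(L, W) = (6 + L)*(2*W) = 2*W*(6 + L))
v(j) = -144 + 4*j² + 28*j (v(j) = 4*((j² + 7*j) + 2*(-3)*(6 + 0)) = 4*((j² + 7*j) + 2*(-3)*6) = 4*((j² + 7*j) - 36) = 4*(-36 + j² + 7*j) = -144 + 4*j² + 28*j)
941*v(1) = 941*(-144 + 4*1² + 28*1) = 941*(-144 + 4*1 + 28) = 941*(-144 + 4 + 28) = 941*(-112) = -105392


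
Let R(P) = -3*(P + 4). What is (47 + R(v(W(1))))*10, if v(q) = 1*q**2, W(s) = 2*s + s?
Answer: 80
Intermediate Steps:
W(s) = 3*s
v(q) = q**2
R(P) = -12 - 3*P (R(P) = -3*(4 + P) = -12 - 3*P)
(47 + R(v(W(1))))*10 = (47 + (-12 - 3*(3*1)**2))*10 = (47 + (-12 - 3*3**2))*10 = (47 + (-12 - 3*9))*10 = (47 + (-12 - 27))*10 = (47 - 39)*10 = 8*10 = 80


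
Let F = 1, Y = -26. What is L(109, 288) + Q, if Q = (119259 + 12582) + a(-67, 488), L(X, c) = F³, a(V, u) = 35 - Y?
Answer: 131903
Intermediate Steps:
a(V, u) = 61 (a(V, u) = 35 - 1*(-26) = 35 + 26 = 61)
L(X, c) = 1 (L(X, c) = 1³ = 1)
Q = 131902 (Q = (119259 + 12582) + 61 = 131841 + 61 = 131902)
L(109, 288) + Q = 1 + 131902 = 131903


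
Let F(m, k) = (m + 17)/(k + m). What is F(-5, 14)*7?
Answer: 28/3 ≈ 9.3333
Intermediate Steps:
F(m, k) = (17 + m)/(k + m)
F(-5, 14)*7 = ((17 - 5)/(14 - 5))*7 = (12/9)*7 = ((1/9)*12)*7 = (4/3)*7 = 28/3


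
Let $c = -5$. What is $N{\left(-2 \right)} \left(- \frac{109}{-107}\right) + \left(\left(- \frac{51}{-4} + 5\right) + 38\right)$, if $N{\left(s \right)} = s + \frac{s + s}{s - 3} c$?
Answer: $\frac{21245}{428} \approx 49.638$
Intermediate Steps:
$N{\left(s \right)} = s - \frac{10 s}{-3 + s}$ ($N{\left(s \right)} = s + \frac{s + s}{s - 3} \left(-5\right) = s + \frac{2 s}{-3 + s} \left(-5\right) = s - \frac{10 s}{-3 + s}$)
$N{\left(-2 \right)} \left(- \frac{109}{-107}\right) + \left(\left(- \frac{51}{-4} + 5\right) + 38\right) = - \frac{2 \left(-13 - 2\right)}{-3 - 2} \left(- \frac{109}{-107}\right) + \left(\left(- \frac{51}{-4} + 5\right) + 38\right) = \left(-2\right) \frac{1}{-5} \left(-15\right) \left(\left(-109\right) \left(- \frac{1}{107}\right)\right) + \left(\left(\left(-51\right) \left(- \frac{1}{4}\right) + 5\right) + 38\right) = \left(-2\right) \left(- \frac{1}{5}\right) \left(-15\right) \frac{109}{107} + \left(\left(\frac{51}{4} + 5\right) + 38\right) = \left(-6\right) \frac{109}{107} + \left(\frac{71}{4} + 38\right) = - \frac{654}{107} + \frac{223}{4} = \frac{21245}{428}$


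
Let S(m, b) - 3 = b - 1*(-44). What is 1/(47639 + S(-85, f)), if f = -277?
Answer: 1/47409 ≈ 2.1093e-5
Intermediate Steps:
S(m, b) = 47 + b (S(m, b) = 3 + (b - 1*(-44)) = 3 + (b + 44) = 3 + (44 + b) = 47 + b)
1/(47639 + S(-85, f)) = 1/(47639 + (47 - 277)) = 1/(47639 - 230) = 1/47409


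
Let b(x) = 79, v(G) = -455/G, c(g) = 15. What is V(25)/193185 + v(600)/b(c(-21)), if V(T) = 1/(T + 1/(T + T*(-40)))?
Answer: -4760907281/495982138680 ≈ -0.0095990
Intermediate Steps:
V(T) = 1/(T - 1/(39*T)) (V(T) = 1/(T + 1/(T - 40*T)) = 1/(T + 1/(-39*T)) = 1/(T - 1/(39*T)))
V(25)/193185 + v(600)/b(c(-21)) = (39*25/(-1 + 39*25²))/193185 - 455/600/79 = (39*25/(-1 + 39*625))*(1/193185) - 455*1/600*(1/79) = (39*25/(-1 + 24375))*(1/193185) - 91/120*1/79 = (39*25/24374)*(1/193185) - 91/9480 = (39*25*(1/24374))*(1/193185) - 91/9480 = (975/24374)*(1/193185) - 91/9480 = 65/313912746 - 91/9480 = -4760907281/495982138680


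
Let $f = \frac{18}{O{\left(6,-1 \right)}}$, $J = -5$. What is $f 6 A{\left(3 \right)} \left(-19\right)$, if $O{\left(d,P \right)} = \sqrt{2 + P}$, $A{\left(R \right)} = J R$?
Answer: $30780$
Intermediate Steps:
$A{\left(R \right)} = - 5 R$
$f = 18$ ($f = \frac{18}{\sqrt{2 - 1}} = \frac{18}{\sqrt{1}} = \frac{18}{1} = 18 \cdot 1 = 18$)
$f 6 A{\left(3 \right)} \left(-19\right) = 18 \cdot 6 \left(\left(-5\right) 3\right) \left(-19\right) = 108 \left(-15\right) \left(-19\right) = \left(-1620\right) \left(-19\right) = 30780$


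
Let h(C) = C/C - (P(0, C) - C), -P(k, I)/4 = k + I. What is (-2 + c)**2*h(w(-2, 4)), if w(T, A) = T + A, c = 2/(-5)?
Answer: 1584/25 ≈ 63.360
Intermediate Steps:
c = -2/5 (c = 2*(-1/5) = -2/5 ≈ -0.40000)
P(k, I) = -4*I - 4*k (P(k, I) = -4*(k + I) = -4*(I + k) = -4*I - 4*k)
w(T, A) = A + T
h(C) = 1 + 5*C (h(C) = C/C - ((-4*C - 4*0) - C) = 1 - ((-4*C + 0) - C) = 1 - (-4*C - C) = 1 - (-5)*C = 1 + 5*C)
(-2 + c)**2*h(w(-2, 4)) = (-2 - 2/5)**2*(1 + 5*(4 - 2)) = (-12/5)**2*(1 + 5*2) = 144*(1 + 10)/25 = (144/25)*11 = 1584/25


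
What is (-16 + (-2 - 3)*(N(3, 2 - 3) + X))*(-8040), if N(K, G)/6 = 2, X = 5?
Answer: 812040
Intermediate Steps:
N(K, G) = 12 (N(K, G) = 6*2 = 12)
(-16 + (-2 - 3)*(N(3, 2 - 3) + X))*(-8040) = (-16 + (-2 - 3)*(12 + 5))*(-8040) = (-16 - 5*17)*(-8040) = (-16 - 85)*(-8040) = -101*(-8040) = 812040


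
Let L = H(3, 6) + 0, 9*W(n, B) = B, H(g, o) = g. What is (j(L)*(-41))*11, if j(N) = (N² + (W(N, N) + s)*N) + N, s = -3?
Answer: -1804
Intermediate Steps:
W(n, B) = B/9
L = 3 (L = 3 + 0 = 3)
j(N) = N + N² + N*(-3 + N/9) (j(N) = (N² + (N/9 - 3)*N) + N = (N² + (-3 + N/9)*N) + N = (N² + N*(-3 + N/9)) + N = N + N² + N*(-3 + N/9))
(j(L)*(-41))*11 = (((2/9)*3*(-9 + 5*3))*(-41))*11 = (((2/9)*3*(-9 + 15))*(-41))*11 = (((2/9)*3*6)*(-41))*11 = (4*(-41))*11 = -164*11 = -1804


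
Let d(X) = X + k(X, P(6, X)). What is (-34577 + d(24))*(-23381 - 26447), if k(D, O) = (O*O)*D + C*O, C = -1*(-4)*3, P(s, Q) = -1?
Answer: 1721108948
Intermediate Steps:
C = 12 (C = 4*3 = 12)
k(D, O) = 12*O + D*O**2 (k(D, O) = (O*O)*D + 12*O = O**2*D + 12*O = D*O**2 + 12*O = 12*O + D*O**2)
d(X) = -12 + 2*X (d(X) = X - (12 + X*(-1)) = X - (12 - X) = X + (-12 + X) = -12 + 2*X)
(-34577 + d(24))*(-23381 - 26447) = (-34577 + (-12 + 2*24))*(-23381 - 26447) = (-34577 + (-12 + 48))*(-49828) = (-34577 + 36)*(-49828) = -34541*(-49828) = 1721108948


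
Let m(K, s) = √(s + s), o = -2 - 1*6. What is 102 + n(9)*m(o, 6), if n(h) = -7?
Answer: 102 - 14*√3 ≈ 77.751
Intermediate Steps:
o = -8 (o = -2 - 6 = -8)
m(K, s) = √2*√s (m(K, s) = √(2*s) = √2*√s)
102 + n(9)*m(o, 6) = 102 - 7*√2*√6 = 102 - 14*√3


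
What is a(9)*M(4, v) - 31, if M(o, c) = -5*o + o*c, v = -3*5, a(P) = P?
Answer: -751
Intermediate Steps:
v = -15
M(o, c) = -5*o + c*o
a(9)*M(4, v) - 31 = 9*(4*(-5 - 15)) - 31 = 9*(4*(-20)) - 31 = 9*(-80) - 31 = -720 - 31 = -751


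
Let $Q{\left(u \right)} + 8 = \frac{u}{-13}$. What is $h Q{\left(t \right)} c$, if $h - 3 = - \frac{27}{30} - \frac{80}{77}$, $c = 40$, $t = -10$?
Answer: $- \frac{307192}{1001} \approx -306.89$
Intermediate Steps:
$Q{\left(u \right)} = -8 - \frac{u}{13}$ ($Q{\left(u \right)} = -8 + \frac{u}{-13} = -8 + u \left(- \frac{1}{13}\right) = -8 - \frac{u}{13}$)
$h = \frac{817}{770}$ ($h = 3 - \left(\frac{9}{10} + \frac{80}{77}\right) = 3 - \frac{1493}{770} = \frac{817}{770} \approx 1.061$)
$h Q{\left(t \right)} c = \frac{817 \left(-8 - - \frac{10}{13}\right)}{770} \cdot 40 = \frac{817 \left(-8 + \frac{10}{13}\right)}{770} \cdot 40 = \frac{817}{770} \left(- \frac{94}{13}\right) 40 = \left(- \frac{38399}{5005}\right) 40 = - \frac{307192}{1001}$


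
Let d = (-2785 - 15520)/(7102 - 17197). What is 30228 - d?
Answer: 61026671/2019 ≈ 30226.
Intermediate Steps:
d = 3661/2019 (d = -18305/(-10095) = -18305*(-1/10095) = 3661/2019 ≈ 1.8133)
30228 - d = 30228 - 1*3661/2019 = 30228 - 3661/2019 = 61026671/2019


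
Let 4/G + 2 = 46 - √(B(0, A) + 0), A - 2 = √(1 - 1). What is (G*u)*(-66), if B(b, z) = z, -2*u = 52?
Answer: 151008/967 + 3432*√2/967 ≈ 161.18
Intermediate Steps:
u = -26 (u = -½*52 = -26)
A = 2 (A = 2 + √(1 - 1) = 2 + √0 = 2 + 0 = 2)
G = 4/(44 - √2) (G = 4/(-2 + (46 - √(2 + 0))) = 4/(-2 + (46 - √2)) = 4/(44 - √2) ≈ 0.093928)
(G*u)*(-66) = ((88/967 + 2*√2/967)*(-26))*(-66) = (-2288/967 - 52*√2/967)*(-66) = 151008/967 + 3432*√2/967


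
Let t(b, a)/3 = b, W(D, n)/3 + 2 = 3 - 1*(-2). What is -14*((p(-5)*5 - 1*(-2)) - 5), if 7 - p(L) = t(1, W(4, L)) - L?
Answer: 112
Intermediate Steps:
W(D, n) = 9 (W(D, n) = -6 + 3*(3 - 1*(-2)) = -6 + 3*(3 + 2) = -6 + 3*5 = -6 + 15 = 9)
t(b, a) = 3*b
p(L) = 4 + L (p(L) = 7 - (3*1 - L) = 7 - (3 - L) = 7 + (-3 + L) = 4 + L)
-14*((p(-5)*5 - 1*(-2)) - 5) = -14*(((4 - 5)*5 - 1*(-2)) - 5) = -14*((-1*5 + 2) - 5) = -14*((-5 + 2) - 5) = -14*(-3 - 5) = -14*(-8) = 112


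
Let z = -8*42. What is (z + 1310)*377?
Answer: 367198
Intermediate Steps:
z = -336
(z + 1310)*377 = (-336 + 1310)*377 = 974*377 = 367198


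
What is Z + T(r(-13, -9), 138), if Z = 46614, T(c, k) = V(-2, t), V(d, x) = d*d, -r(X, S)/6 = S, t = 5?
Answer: 46618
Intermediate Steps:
r(X, S) = -6*S
V(d, x) = d²
T(c, k) = 4 (T(c, k) = (-2)² = 4)
Z + T(r(-13, -9), 138) = 46614 + 4 = 46618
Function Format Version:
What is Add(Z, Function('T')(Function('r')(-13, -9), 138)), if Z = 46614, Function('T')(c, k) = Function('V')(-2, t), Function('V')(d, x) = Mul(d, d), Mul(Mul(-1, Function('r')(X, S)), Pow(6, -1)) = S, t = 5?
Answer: 46618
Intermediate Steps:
Function('r')(X, S) = Mul(-6, S)
Function('V')(d, x) = Pow(d, 2)
Function('T')(c, k) = 4 (Function('T')(c, k) = Pow(-2, 2) = 4)
Add(Z, Function('T')(Function('r')(-13, -9), 138)) = Add(46614, 4) = 46618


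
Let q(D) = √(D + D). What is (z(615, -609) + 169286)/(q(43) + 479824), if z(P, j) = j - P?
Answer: 2371770032/6771502085 - 4943*√86/6771502085 ≈ 0.35025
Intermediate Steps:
q(D) = √2*√D (q(D) = √(2*D) = √2*√D)
(z(615, -609) + 169286)/(q(43) + 479824) = ((-609 - 1*615) + 169286)/(√2*√43 + 479824) = ((-609 - 615) + 169286)/(√86 + 479824) = (-1224 + 169286)/(479824 + √86) = 168062/(479824 + √86)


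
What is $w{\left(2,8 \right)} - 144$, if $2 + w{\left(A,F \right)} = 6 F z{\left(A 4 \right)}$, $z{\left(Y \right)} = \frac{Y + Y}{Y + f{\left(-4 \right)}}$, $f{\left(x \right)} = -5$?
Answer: $110$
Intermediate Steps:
$z{\left(Y \right)} = \frac{2 Y}{-5 + Y}$ ($z{\left(Y \right)} = \frac{Y + Y}{Y - 5} = \frac{2 Y}{-5 + Y}$)
$w{\left(A,F \right)} = -2 + \frac{48 A F}{-5 + 4 A}$ ($w{\left(A,F \right)} = -2 + 6 F \frac{2 A 4}{-5 + A 4} = -2 + 6 F \frac{2 \cdot 4 A}{-5 + 4 A} = -2 + 6 F \frac{8 A}{-5 + 4 A} = -2 + \frac{48 A F}{-5 + 4 A}$)
$w{\left(2,8 \right)} - 144 = \frac{2 \left(5 - 8 + 24 \cdot 2 \cdot 8\right)}{-5 + 4 \cdot 2} - 144 = \frac{2 \left(5 - 8 + 384\right)}{-5 + 8} - 144 = 2 \cdot \frac{1}{3} \cdot 381 - 144 = 254 - 144 = 110$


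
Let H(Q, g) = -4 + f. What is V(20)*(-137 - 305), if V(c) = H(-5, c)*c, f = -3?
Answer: 61880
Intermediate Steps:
H(Q, g) = -7 (H(Q, g) = -4 - 3 = -7)
V(c) = -7*c
V(20)*(-137 - 305) = (-7*20)*(-137 - 305) = -140*(-442) = 61880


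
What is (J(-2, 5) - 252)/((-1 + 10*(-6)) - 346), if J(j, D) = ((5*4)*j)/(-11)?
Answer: 2732/4477 ≈ 0.61023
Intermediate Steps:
J(j, D) = -20*j/11 (J(j, D) = (20*j)*(-1/11) = -20*j/11)
(J(-2, 5) - 252)/((-1 + 10*(-6)) - 346) = (-20/11*(-2) - 252)/((-1 + 10*(-6)) - 346) = (40/11 - 252)/((-1 - 60) - 346) = -2732/(11*(-61 - 346)) = -2732/11/(-407) = -2732/11*(-1/407) = 2732/4477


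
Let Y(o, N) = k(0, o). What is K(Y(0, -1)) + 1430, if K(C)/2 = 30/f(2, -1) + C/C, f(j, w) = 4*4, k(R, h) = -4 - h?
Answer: 5743/4 ≈ 1435.8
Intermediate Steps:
f(j, w) = 16
Y(o, N) = -4 - o
K(C) = 23/4 (K(C) = 2*(30/16 + C/C) = 2*(30*(1/16) + 1) = 2*(15/8 + 1) = 2*(23/8) = 23/4)
K(Y(0, -1)) + 1430 = 23/4 + 1430 = 5743/4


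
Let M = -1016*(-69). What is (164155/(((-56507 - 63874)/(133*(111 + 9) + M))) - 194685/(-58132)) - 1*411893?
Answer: -1234559437627737/2332662764 ≈ -5.2925e+5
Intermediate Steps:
M = 70104
(164155/(((-56507 - 63874)/(133*(111 + 9) + M))) - 194685/(-58132)) - 1*411893 = (164155/(((-56507 - 63874)/(133*(111 + 9) + 70104))) - 194685/(-58132)) - 1*411893 = (164155/((-120381/(133*120 + 70104))) - 194685*(-1/58132)) - 411893 = (164155/((-120381/(15960 + 70104))) + 194685/58132) - 411893 = (164155/((-120381/86064)) + 194685/58132) - 411893 = (164155/((-120381*1/86064)) + 194685/58132) - 411893 = (164155/(-40127/28688) + 194685/58132) - 411893 = (164155*(-28688/40127) + 194685/58132) - 411893 = (-4709278640/40127 + 194685/58132) - 411893 = -273751973775485/2332662764 - 411893 = -1234559437627737/2332662764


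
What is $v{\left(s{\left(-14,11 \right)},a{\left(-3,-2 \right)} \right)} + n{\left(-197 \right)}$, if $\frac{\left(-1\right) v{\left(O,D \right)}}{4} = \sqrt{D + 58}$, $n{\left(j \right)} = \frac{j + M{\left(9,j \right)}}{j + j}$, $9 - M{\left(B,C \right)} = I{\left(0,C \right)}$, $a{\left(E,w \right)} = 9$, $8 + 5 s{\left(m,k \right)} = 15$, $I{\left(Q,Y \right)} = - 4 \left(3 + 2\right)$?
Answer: $\frac{84}{197} - 4 \sqrt{67} \approx -32.315$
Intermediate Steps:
$I{\left(Q,Y \right)} = -20$ ($I{\left(Q,Y \right)} = \left(-4\right) 5 = -20$)
$s{\left(m,k \right)} = \frac{7}{5}$ ($s{\left(m,k \right)} = - \frac{8}{5} + \frac{1}{5} \cdot 15 = - \frac{8}{5} + 3 = \frac{7}{5}$)
$M{\left(B,C \right)} = 29$ ($M{\left(B,C \right)} = 9 - -20 = 9 + 20 = 29$)
$n{\left(j \right)} = \frac{29 + j}{2 j}$ ($n{\left(j \right)} = \frac{j + 29}{j + j} = \frac{29 + j}{2 j}$)
$v{\left(O,D \right)} = - 4 \sqrt{58 + D}$ ($v{\left(O,D \right)} = - 4 \sqrt{D + 58} = - 4 \sqrt{58 + D}$)
$v{\left(s{\left(-14,11 \right)},a{\left(-3,-2 \right)} \right)} + n{\left(-197 \right)} = - 4 \sqrt{58 + 9} + \frac{29 - 197}{2 \left(-197\right)} = - 4 \sqrt{67} + \frac{1}{2} \left(- \frac{1}{197}\right) \left(-168\right) = - 4 \sqrt{67} + \frac{84}{197} = \frac{84}{197} - 4 \sqrt{67}$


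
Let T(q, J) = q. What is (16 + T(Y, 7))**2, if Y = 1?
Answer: 289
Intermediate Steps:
(16 + T(Y, 7))**2 = (16 + 1)**2 = 17**2 = 289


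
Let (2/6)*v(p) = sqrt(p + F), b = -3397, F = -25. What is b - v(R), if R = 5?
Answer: -3397 - 6*I*sqrt(5) ≈ -3397.0 - 13.416*I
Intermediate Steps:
v(p) = 3*sqrt(-25 + p) (v(p) = 3*sqrt(p - 25) = 3*sqrt(-25 + p))
b - v(R) = -3397 - 3*sqrt(-25 + 5) = -3397 - 3*sqrt(-20) = -3397 - 3*2*I*sqrt(5) = -3397 - 6*I*sqrt(5)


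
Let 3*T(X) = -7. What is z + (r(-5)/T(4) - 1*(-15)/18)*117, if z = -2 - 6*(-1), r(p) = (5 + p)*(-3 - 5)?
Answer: 203/2 ≈ 101.50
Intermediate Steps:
T(X) = -7/3 (T(X) = (1/3)*(-7) = -7/3)
r(p) = -40 - 8*p (r(p) = (5 + p)*(-8) = -40 - 8*p)
z = 4 (z = -2 + 6 = 4)
z + (r(-5)/T(4) - 1*(-15)/18)*117 = 4 + ((-40 - 8*(-5))/(-7/3) - 1*(-15)/18)*117 = 4 + ((-40 + 40)*(-3/7) + 15*(1/18))*117 = 4 + (0*(-3/7) + 5/6)*117 = 4 + (0 + 5/6)*117 = 4 + (5/6)*117 = 4 + 195/2 = 203/2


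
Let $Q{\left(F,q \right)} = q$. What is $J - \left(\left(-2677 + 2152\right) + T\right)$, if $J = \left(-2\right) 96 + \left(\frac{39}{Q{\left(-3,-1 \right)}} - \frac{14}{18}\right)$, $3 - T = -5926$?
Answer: $- \frac{50722}{9} \approx -5635.8$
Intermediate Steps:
$T = 5929$ ($T = 3 - -5926 = 3 + 5926 = 5929$)
$J = - \frac{2086}{9}$ ($J = \left(-2\right) 96 + \left(\frac{39}{-1} - \frac{14}{18}\right) = -192 + \left(39 \left(-1\right) - \frac{7}{9}\right) = -192 - \frac{358}{9} = - \frac{2086}{9} \approx -231.78$)
$J - \left(\left(-2677 + 2152\right) + T\right) = - \frac{2086}{9} - \left(\left(-2677 + 2152\right) + 5929\right) = - \frac{2086}{9} - \left(-525 + 5929\right) = - \frac{2086}{9} - 5404 = - \frac{50722}{9}$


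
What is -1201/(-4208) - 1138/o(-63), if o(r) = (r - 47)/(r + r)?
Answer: -301622297/231440 ≈ -1303.2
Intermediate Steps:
o(r) = (-47 + r)/(2*r) (o(r) = (-47 + r)/((2*r)) = (-47 + r)*(1/(2*r)) = (-47 + r)/(2*r))
-1201/(-4208) - 1138/o(-63) = -1201/(-4208) - 1138*(-126/(-47 - 63)) = -1201*(-1/4208) - 1138/((1/2)*(-1/63)*(-110)) = 1201/4208 - 1138/55/63 = 1201/4208 - 1138*63/55 = 1201/4208 - 71694/55 = -301622297/231440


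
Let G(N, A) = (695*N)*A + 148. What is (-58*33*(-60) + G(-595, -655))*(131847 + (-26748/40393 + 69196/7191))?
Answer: 67831455563710214991/1898471 ≈ 3.5729e+13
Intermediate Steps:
G(N, A) = 148 + 695*A*N (G(N, A) = 695*A*N + 148 = 148 + 695*A*N)
(-58*33*(-60) + G(-595, -655))*(131847 + (-26748/40393 + 69196/7191)) = (-58*33*(-60) + (148 + 695*(-655)*(-595)))*(131847 + (-26748/40393 + 69196/7191)) = (-1914*(-60) + (148 + 270858875))*(131847 + (-26748*1/40393 + 69196*(1/7191))) = (114840 + 270859023)*(131847 + (-26748/40393 + 69196/7191)) = 270973863*(131847 + 2602689160/290466063) = 270973863*(38299681697521/290466063) = 67831455563710214991/1898471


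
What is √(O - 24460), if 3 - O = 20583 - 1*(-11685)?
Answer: 5*I*√2269 ≈ 238.17*I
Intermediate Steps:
O = -32265 (O = 3 - (20583 - 1*(-11685)) = 3 - (20583 + 11685) = 3 - 1*32268 = 3 - 32268 = -32265)
√(O - 24460) = √(-32265 - 24460) = √(-56725) = 5*I*√2269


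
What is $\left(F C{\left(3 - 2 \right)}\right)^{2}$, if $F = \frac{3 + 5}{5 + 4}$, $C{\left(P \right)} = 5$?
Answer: $\frac{1600}{81} \approx 19.753$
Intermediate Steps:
$F = \frac{8}{9} \approx 0.88889$
$\left(F C{\left(3 - 2 \right)}\right)^{2} = \left(\frac{8}{9} \cdot 5\right)^{2} = \left(\frac{40}{9}\right)^{2} = \frac{1600}{81}$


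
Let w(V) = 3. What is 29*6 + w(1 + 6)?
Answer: 177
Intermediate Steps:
29*6 + w(1 + 6) = 29*6 + 3 = 174 + 3 = 177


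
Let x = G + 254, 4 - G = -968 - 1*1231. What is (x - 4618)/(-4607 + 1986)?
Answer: 2161/2621 ≈ 0.82449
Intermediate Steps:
G = 2203 (G = 4 - (-968 - 1*1231) = 4 - (-968 - 1231) = 4 - 1*(-2199) = 4 + 2199 = 2203)
x = 2457 (x = 2203 + 254 = 2457)
(x - 4618)/(-4607 + 1986) = (2457 - 4618)/(-4607 + 1986) = -2161/(-2621) = -2161*(-1/2621) = 2161/2621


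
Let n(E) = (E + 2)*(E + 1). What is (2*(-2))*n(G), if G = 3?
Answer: -80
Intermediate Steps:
n(E) = (1 + E)*(2 + E) (n(E) = (2 + E)*(1 + E) = (1 + E)*(2 + E))
(2*(-2))*n(G) = (2*(-2))*(2 + 3² + 3*3) = -4*(2 + 9 + 9) = -4*20 = -80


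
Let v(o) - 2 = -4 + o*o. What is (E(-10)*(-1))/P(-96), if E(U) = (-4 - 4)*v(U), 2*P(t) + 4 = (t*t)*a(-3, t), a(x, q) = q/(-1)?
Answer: 392/221183 ≈ 0.0017723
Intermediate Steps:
a(x, q) = -q (a(x, q) = q*(-1) = -q)
v(o) = -2 + o² (v(o) = 2 + (-4 + o*o) = 2 + (-4 + o²) = -2 + o²)
P(t) = -2 - t³/2 (P(t) = -2 + ((t*t)*(-t))/2 = -2 + (t²*(-t))/2 = -2 + (-t³)/2 = -2 - t³/2)
E(U) = 16 - 8*U² (E(U) = (-4 - 4)*(-2 + U²) = -8*(-2 + U²) = 16 - 8*U²)
(E(-10)*(-1))/P(-96) = ((16 - 8*(-10)²)*(-1))/(-2 - ½*(-96)³) = ((16 - 8*100)*(-1))/(-2 - ½*(-884736)) = ((16 - 800)*(-1))/(-2 + 442368) = -784*(-1)/442366 = 784*(1/442366) = 392/221183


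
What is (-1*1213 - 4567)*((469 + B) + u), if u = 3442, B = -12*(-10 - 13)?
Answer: -24200860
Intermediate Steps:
B = 276 (B = -12*(-23) = 276)
(-1*1213 - 4567)*((469 + B) + u) = (-1*1213 - 4567)*((469 + 276) + 3442) = (-1213 - 4567)*(745 + 3442) = -5780*4187 = -24200860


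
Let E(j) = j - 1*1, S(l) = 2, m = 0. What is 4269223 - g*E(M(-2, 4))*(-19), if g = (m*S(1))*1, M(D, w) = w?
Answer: 4269223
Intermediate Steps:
E(j) = -1 + j (E(j) = j - 1 = -1 + j)
g = 0 (g = (0*2)*1 = 0*1 = 0)
4269223 - g*E(M(-2, 4))*(-19) = 4269223 - 0*(-1 + 4)*(-19) = 4269223 - 0*3*(-19) = 4269223 - 0*(-19) = 4269223 - 1*0 = 4269223 + 0 = 4269223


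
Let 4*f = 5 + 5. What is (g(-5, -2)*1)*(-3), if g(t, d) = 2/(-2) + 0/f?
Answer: 3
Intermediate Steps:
f = 5/2 (f = (5 + 5)/4 = (1/4)*10 = 5/2 ≈ 2.5000)
g(t, d) = -1 (g(t, d) = 2/(-2) + 0/(5/2) = 2*(-1/2) + 0*(2/5) = -1 + 0 = -1)
(g(-5, -2)*1)*(-3) = -1*1*(-3) = -1*(-3) = 3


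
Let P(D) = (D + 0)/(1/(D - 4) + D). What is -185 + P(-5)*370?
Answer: 4070/23 ≈ 176.96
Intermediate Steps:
P(D) = D/(D + 1/(-4 + D)) (P(D) = D/(1/(-4 + D) + D) = D/(D + 1/(-4 + D)))
-185 + P(-5)*370 = -185 - 5*(-4 - 5)/(1 + (-5)² - 4*(-5))*370 = -185 - 5*(-9)/(1 + 25 + 20)*370 = -185 - 5*(-9)/46*370 = -185 - 5*1/46*(-9)*370 = -185 + (45/46)*370 = -185 + 8325/23 = 4070/23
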